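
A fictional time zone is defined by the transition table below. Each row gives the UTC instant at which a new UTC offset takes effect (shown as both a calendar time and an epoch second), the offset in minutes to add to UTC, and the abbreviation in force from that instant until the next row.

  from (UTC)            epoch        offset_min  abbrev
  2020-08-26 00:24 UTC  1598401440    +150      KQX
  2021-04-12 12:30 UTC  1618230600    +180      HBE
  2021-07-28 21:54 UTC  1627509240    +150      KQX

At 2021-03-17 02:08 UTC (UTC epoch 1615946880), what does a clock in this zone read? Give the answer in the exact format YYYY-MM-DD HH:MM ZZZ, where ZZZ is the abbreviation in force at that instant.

Query: 2021-03-17 02:08 UTC
Rule 1/3 (KQX, +02:30): 2020-08-26 00:24 UTC ≤ query < 2021-04-12 12:30 UTC
2·60 + 8 + 150 = 278 min
278 = 0·1440 + 278; 278 = 4·60 + 38 → 04:38, same day
→ 2021-03-17 04:38 KQX

2021-03-17 04:38 KQX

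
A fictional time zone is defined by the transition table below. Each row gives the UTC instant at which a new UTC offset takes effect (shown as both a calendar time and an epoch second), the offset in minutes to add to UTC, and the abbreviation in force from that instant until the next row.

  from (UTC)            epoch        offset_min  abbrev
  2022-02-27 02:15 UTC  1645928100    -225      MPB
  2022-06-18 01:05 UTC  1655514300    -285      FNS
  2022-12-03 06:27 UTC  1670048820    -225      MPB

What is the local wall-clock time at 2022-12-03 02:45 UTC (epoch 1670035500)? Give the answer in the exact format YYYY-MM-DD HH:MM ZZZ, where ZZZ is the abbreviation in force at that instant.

2022-12-02 22:00 FNS

Query: 2022-12-03 02:45 UTC
Rule 2/3 (FNS, -04:45): 2022-06-18 01:05 UTC ≤ query < 2022-12-03 06:27 UTC
2·60 + 45 - 285 = -120 min
-120 = -1·1440 + 1320; 1320 = 22·60 + 0 → 22:00, 2022-12-03 - 1 day = 2022-12-02
→ 2022-12-02 22:00 FNS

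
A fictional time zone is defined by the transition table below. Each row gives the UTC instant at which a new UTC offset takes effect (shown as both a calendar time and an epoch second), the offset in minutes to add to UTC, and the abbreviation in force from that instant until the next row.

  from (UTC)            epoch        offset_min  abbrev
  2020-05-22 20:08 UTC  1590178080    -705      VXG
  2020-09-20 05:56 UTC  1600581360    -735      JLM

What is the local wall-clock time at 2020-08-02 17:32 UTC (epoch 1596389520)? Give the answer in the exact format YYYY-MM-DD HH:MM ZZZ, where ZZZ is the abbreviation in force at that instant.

Query: 2020-08-02 17:32 UTC
Rule 1/2 (VXG, -11:45): 2020-05-22 20:08 UTC ≤ query < 2020-09-20 05:56 UTC
17·60 + 32 - 705 = 347 min
347 = 0·1440 + 347; 347 = 5·60 + 47 → 05:47, same day
→ 2020-08-02 05:47 VXG

2020-08-02 05:47 VXG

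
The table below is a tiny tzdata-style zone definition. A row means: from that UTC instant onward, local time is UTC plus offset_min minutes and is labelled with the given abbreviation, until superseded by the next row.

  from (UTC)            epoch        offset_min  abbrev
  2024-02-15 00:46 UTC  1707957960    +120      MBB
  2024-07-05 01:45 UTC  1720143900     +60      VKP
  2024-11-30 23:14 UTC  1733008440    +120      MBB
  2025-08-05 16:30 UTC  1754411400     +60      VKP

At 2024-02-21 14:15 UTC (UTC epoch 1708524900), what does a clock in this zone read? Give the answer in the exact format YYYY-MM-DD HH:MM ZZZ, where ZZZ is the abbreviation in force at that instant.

2024-02-21 16:15 MBB

Query: 2024-02-21 14:15 UTC
Rule 1/4 (MBB, +02:00): 2024-02-15 00:46 UTC ≤ query < 2024-07-05 01:45 UTC
14·60 + 15 + 120 = 975 min
975 = 0·1440 + 975; 975 = 16·60 + 15 → 16:15, same day
→ 2024-02-21 16:15 MBB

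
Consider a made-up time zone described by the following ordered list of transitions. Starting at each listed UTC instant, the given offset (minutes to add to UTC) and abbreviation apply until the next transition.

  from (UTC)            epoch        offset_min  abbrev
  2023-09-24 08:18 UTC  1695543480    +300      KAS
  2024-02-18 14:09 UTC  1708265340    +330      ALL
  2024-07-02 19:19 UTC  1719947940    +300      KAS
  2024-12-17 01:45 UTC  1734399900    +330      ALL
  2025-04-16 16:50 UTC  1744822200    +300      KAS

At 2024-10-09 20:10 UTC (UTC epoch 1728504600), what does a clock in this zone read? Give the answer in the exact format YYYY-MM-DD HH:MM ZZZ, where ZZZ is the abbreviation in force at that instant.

2024-10-10 01:10 KAS

Query: 2024-10-09 20:10 UTC
Rule 3/5 (KAS, +05:00): 2024-07-02 19:19 UTC ≤ query < 2024-12-17 01:45 UTC
20·60 + 10 + 300 = 1510 min
1510 = 1·1440 + 70; 70 = 1·60 + 10 → 01:10, 2024-10-09 + 1 day = 2024-10-10
→ 2024-10-10 01:10 KAS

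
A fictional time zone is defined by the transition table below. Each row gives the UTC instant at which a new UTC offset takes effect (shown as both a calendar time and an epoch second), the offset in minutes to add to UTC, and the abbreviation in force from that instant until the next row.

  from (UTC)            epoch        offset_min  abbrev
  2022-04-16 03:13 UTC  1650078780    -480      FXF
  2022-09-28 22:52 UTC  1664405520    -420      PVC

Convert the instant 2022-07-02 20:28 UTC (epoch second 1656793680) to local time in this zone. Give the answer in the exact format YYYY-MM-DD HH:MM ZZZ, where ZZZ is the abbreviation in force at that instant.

Query: 2022-07-02 20:28 UTC
Rule 1/2 (FXF, -08:00): 2022-04-16 03:13 UTC ≤ query < 2022-09-28 22:52 UTC
20·60 + 28 - 480 = 748 min
748 = 0·1440 + 748; 748 = 12·60 + 28 → 12:28, same day
→ 2022-07-02 12:28 FXF

2022-07-02 12:28 FXF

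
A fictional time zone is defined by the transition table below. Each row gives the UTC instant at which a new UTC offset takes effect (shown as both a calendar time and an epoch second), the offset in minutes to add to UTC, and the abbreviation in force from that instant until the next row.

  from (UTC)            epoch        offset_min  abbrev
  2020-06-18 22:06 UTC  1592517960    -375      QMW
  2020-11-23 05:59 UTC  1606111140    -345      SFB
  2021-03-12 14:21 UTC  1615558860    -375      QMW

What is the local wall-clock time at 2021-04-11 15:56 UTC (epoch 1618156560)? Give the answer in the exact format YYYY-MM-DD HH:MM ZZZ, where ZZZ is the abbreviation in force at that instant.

2021-04-11 09:41 QMW

Query: 2021-04-11 15:56 UTC
Rule 3/3 (QMW, -06:15): 2021-03-12 14:21 UTC ≤ query < +∞
15·60 + 56 - 375 = 581 min
581 = 0·1440 + 581; 581 = 9·60 + 41 → 09:41, same day
→ 2021-04-11 09:41 QMW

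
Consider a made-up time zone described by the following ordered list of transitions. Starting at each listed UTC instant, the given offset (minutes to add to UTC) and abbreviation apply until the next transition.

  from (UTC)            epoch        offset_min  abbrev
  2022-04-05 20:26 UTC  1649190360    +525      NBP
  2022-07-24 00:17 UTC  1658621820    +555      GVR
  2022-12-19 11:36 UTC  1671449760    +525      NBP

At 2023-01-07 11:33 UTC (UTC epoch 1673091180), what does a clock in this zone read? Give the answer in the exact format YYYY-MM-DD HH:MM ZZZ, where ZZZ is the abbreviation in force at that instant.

Query: 2023-01-07 11:33 UTC
Rule 3/3 (NBP, +08:45): 2022-12-19 11:36 UTC ≤ query < +∞
11·60 + 33 + 525 = 1218 min
1218 = 0·1440 + 1218; 1218 = 20·60 + 18 → 20:18, same day
→ 2023-01-07 20:18 NBP

2023-01-07 20:18 NBP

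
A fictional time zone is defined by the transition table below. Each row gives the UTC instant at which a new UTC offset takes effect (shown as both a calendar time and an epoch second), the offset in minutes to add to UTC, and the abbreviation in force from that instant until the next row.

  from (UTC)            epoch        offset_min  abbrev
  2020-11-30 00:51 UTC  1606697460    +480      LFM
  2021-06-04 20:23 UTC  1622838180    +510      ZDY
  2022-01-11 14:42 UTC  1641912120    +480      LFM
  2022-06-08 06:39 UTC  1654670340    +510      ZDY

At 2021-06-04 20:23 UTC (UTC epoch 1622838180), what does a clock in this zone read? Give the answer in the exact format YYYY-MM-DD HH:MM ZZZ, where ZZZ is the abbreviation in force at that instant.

Query: 2021-06-04 20:23 UTC
Rule 2/4 (ZDY, +08:30): 2021-06-04 20:23 UTC ≤ query < 2022-01-11 14:42 UTC
20·60 + 23 + 510 = 1733 min
1733 = 1·1440 + 293; 293 = 4·60 + 53 → 04:53, 2021-06-04 + 1 day = 2021-06-05
→ 2021-06-05 04:53 ZDY

2021-06-05 04:53 ZDY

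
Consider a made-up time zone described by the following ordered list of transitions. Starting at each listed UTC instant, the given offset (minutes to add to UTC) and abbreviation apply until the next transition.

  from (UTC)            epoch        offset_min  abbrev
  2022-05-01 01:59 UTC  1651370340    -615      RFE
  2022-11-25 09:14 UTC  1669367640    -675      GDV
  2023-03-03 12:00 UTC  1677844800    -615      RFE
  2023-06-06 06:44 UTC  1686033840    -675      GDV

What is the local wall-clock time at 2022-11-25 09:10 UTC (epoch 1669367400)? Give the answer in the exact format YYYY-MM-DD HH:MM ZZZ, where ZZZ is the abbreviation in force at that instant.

Query: 2022-11-25 09:10 UTC
Rule 1/4 (RFE, -10:15): 2022-05-01 01:59 UTC ≤ query < 2022-11-25 09:14 UTC
9·60 + 10 - 615 = -65 min
-65 = -1·1440 + 1375; 1375 = 22·60 + 55 → 22:55, 2022-11-25 - 1 day = 2022-11-24
→ 2022-11-24 22:55 RFE

2022-11-24 22:55 RFE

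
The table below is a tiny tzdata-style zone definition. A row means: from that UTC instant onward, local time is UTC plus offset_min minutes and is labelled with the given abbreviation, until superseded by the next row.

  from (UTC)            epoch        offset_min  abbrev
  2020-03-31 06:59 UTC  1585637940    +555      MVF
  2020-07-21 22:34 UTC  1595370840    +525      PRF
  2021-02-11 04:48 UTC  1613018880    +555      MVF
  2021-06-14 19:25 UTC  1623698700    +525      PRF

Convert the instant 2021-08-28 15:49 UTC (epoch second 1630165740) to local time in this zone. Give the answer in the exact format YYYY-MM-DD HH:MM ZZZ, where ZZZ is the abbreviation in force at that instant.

Query: 2021-08-28 15:49 UTC
Rule 4/4 (PRF, +08:45): 2021-06-14 19:25 UTC ≤ query < +∞
15·60 + 49 + 525 = 1474 min
1474 = 1·1440 + 34; 34 = 0·60 + 34 → 00:34, 2021-08-28 + 1 day = 2021-08-29
→ 2021-08-29 00:34 PRF

2021-08-29 00:34 PRF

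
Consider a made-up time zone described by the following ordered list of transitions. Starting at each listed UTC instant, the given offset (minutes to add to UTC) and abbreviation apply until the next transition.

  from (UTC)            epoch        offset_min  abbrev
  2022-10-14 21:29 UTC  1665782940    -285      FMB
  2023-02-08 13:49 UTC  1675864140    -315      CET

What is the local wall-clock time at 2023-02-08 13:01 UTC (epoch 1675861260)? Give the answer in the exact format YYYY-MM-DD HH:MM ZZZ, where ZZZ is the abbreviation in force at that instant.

2023-02-08 08:16 FMB

Query: 2023-02-08 13:01 UTC
Rule 1/2 (FMB, -04:45): 2022-10-14 21:29 UTC ≤ query < 2023-02-08 13:49 UTC
13·60 + 1 - 285 = 496 min
496 = 0·1440 + 496; 496 = 8·60 + 16 → 08:16, same day
→ 2023-02-08 08:16 FMB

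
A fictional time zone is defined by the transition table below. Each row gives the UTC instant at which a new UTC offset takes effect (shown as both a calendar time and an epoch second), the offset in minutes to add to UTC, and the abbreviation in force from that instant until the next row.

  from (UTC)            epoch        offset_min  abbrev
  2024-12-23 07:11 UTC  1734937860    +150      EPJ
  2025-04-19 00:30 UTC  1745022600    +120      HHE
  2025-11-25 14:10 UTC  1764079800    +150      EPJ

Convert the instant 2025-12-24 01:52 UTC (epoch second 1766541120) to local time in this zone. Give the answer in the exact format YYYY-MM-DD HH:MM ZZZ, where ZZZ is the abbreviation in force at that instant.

Query: 2025-12-24 01:52 UTC
Rule 3/3 (EPJ, +02:30): 2025-11-25 14:10 UTC ≤ query < +∞
1·60 + 52 + 150 = 262 min
262 = 0·1440 + 262; 262 = 4·60 + 22 → 04:22, same day
→ 2025-12-24 04:22 EPJ

2025-12-24 04:22 EPJ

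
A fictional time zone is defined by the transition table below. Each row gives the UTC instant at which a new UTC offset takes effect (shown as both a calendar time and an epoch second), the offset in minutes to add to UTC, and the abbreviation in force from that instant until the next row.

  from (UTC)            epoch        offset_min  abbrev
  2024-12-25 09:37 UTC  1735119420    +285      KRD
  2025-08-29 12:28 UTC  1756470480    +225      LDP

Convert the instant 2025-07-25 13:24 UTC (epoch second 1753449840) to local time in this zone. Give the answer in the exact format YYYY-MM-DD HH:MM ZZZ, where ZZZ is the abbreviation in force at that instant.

Query: 2025-07-25 13:24 UTC
Rule 1/2 (KRD, +04:45): 2024-12-25 09:37 UTC ≤ query < 2025-08-29 12:28 UTC
13·60 + 24 + 285 = 1089 min
1089 = 0·1440 + 1089; 1089 = 18·60 + 9 → 18:09, same day
→ 2025-07-25 18:09 KRD

2025-07-25 18:09 KRD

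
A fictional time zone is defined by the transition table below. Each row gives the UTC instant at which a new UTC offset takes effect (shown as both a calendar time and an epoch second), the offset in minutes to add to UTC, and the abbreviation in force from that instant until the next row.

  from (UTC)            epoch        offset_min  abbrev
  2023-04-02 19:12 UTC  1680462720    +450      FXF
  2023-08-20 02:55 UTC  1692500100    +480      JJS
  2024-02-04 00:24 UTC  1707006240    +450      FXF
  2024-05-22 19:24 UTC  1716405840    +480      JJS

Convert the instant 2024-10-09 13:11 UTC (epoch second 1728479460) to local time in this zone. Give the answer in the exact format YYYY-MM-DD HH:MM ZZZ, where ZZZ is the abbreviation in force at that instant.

2024-10-09 21:11 JJS

Query: 2024-10-09 13:11 UTC
Rule 4/4 (JJS, +08:00): 2024-05-22 19:24 UTC ≤ query < +∞
13·60 + 11 + 480 = 1271 min
1271 = 0·1440 + 1271; 1271 = 21·60 + 11 → 21:11, same day
→ 2024-10-09 21:11 JJS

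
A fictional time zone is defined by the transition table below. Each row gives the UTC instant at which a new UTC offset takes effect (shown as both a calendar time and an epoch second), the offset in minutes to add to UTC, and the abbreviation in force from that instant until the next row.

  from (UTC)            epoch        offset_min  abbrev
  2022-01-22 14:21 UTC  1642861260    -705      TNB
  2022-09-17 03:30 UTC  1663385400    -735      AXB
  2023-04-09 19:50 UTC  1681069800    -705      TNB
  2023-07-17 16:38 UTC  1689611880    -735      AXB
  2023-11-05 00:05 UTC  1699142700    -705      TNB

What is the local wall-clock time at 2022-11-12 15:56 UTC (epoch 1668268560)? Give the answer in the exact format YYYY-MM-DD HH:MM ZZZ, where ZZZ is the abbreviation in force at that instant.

2022-11-12 03:41 AXB

Query: 2022-11-12 15:56 UTC
Rule 2/5 (AXB, -12:15): 2022-09-17 03:30 UTC ≤ query < 2023-04-09 19:50 UTC
15·60 + 56 - 735 = 221 min
221 = 0·1440 + 221; 221 = 3·60 + 41 → 03:41, same day
→ 2022-11-12 03:41 AXB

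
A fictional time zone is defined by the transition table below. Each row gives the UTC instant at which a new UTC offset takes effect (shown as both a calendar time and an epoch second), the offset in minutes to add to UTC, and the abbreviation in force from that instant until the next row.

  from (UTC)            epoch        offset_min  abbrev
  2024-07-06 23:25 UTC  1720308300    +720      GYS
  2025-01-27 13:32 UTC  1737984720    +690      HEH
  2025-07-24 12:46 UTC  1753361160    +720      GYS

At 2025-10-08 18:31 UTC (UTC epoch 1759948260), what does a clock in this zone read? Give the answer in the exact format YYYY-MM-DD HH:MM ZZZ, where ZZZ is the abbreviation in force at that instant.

2025-10-09 06:31 GYS

Query: 2025-10-08 18:31 UTC
Rule 3/3 (GYS, +12:00): 2025-07-24 12:46 UTC ≤ query < +∞
18·60 + 31 + 720 = 1831 min
1831 = 1·1440 + 391; 391 = 6·60 + 31 → 06:31, 2025-10-08 + 1 day = 2025-10-09
→ 2025-10-09 06:31 GYS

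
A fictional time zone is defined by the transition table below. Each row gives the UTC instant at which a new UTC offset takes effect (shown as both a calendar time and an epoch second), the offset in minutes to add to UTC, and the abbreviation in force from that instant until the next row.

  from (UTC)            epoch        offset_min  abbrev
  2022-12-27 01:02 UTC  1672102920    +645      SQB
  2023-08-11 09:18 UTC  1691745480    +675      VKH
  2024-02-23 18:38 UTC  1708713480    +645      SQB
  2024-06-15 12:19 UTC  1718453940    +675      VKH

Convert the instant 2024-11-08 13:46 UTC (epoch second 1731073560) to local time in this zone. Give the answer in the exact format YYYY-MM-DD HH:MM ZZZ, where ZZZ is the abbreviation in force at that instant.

Query: 2024-11-08 13:46 UTC
Rule 4/4 (VKH, +11:15): 2024-06-15 12:19 UTC ≤ query < +∞
13·60 + 46 + 675 = 1501 min
1501 = 1·1440 + 61; 61 = 1·60 + 1 → 01:01, 2024-11-08 + 1 day = 2024-11-09
→ 2024-11-09 01:01 VKH

2024-11-09 01:01 VKH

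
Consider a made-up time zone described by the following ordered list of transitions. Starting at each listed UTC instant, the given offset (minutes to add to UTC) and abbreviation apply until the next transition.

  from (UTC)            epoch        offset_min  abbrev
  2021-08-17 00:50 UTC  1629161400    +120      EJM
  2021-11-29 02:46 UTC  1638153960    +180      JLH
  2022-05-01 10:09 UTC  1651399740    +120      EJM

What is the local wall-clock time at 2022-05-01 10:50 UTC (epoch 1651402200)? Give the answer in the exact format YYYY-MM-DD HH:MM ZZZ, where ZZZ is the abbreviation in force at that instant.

Query: 2022-05-01 10:50 UTC
Rule 3/3 (EJM, +02:00): 2022-05-01 10:09 UTC ≤ query < +∞
10·60 + 50 + 120 = 770 min
770 = 0·1440 + 770; 770 = 12·60 + 50 → 12:50, same day
→ 2022-05-01 12:50 EJM

2022-05-01 12:50 EJM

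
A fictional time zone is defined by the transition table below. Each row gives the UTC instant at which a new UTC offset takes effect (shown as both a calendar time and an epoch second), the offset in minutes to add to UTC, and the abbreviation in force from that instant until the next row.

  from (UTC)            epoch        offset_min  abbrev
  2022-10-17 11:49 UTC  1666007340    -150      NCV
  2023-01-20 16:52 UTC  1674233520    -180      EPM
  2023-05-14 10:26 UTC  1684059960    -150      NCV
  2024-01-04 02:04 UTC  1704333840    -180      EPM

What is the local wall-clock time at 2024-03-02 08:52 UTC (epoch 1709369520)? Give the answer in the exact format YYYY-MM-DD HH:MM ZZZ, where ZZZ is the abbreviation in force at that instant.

Query: 2024-03-02 08:52 UTC
Rule 4/4 (EPM, -03:00): 2024-01-04 02:04 UTC ≤ query < +∞
8·60 + 52 - 180 = 352 min
352 = 0·1440 + 352; 352 = 5·60 + 52 → 05:52, same day
→ 2024-03-02 05:52 EPM

2024-03-02 05:52 EPM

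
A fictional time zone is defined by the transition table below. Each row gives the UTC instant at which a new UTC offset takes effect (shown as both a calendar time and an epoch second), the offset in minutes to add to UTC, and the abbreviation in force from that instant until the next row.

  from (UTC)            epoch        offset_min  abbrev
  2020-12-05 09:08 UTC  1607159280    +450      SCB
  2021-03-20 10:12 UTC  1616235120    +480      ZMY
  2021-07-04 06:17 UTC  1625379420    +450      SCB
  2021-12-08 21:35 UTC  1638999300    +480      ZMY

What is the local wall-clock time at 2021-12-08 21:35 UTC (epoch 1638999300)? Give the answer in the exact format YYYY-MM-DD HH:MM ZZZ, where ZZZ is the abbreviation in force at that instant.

Query: 2021-12-08 21:35 UTC
Rule 4/4 (ZMY, +08:00): 2021-12-08 21:35 UTC ≤ query < +∞
21·60 + 35 + 480 = 1775 min
1775 = 1·1440 + 335; 335 = 5·60 + 35 → 05:35, 2021-12-08 + 1 day = 2021-12-09
→ 2021-12-09 05:35 ZMY

2021-12-09 05:35 ZMY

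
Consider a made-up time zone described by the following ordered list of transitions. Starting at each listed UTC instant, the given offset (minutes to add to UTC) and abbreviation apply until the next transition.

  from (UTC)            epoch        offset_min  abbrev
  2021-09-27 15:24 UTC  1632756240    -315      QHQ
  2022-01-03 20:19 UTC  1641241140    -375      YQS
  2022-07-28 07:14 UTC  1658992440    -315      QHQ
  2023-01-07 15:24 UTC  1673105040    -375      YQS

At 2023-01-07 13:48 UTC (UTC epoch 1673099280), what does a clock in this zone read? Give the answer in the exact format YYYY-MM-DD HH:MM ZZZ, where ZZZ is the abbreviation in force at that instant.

Query: 2023-01-07 13:48 UTC
Rule 3/4 (QHQ, -05:15): 2022-07-28 07:14 UTC ≤ query < 2023-01-07 15:24 UTC
13·60 + 48 - 315 = 513 min
513 = 0·1440 + 513; 513 = 8·60 + 33 → 08:33, same day
→ 2023-01-07 08:33 QHQ

2023-01-07 08:33 QHQ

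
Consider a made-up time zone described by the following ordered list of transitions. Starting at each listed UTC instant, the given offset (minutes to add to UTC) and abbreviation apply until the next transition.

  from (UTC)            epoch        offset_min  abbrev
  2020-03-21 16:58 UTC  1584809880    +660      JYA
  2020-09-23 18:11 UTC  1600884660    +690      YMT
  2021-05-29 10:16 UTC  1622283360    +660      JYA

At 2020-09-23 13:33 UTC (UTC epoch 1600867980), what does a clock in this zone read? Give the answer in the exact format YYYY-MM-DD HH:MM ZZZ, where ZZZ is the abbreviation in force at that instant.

2020-09-24 00:33 JYA

Query: 2020-09-23 13:33 UTC
Rule 1/3 (JYA, +11:00): 2020-03-21 16:58 UTC ≤ query < 2020-09-23 18:11 UTC
13·60 + 33 + 660 = 1473 min
1473 = 1·1440 + 33; 33 = 0·60 + 33 → 00:33, 2020-09-23 + 1 day = 2020-09-24
→ 2020-09-24 00:33 JYA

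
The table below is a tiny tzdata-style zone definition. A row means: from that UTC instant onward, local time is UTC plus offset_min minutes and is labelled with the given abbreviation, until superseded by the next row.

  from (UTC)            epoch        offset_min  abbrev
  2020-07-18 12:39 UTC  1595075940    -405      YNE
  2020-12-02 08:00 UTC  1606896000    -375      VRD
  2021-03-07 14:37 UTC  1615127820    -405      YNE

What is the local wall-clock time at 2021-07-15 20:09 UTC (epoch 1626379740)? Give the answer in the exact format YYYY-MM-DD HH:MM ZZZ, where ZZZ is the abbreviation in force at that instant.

2021-07-15 13:24 YNE

Query: 2021-07-15 20:09 UTC
Rule 3/3 (YNE, -06:45): 2021-03-07 14:37 UTC ≤ query < +∞
20·60 + 9 - 405 = 804 min
804 = 0·1440 + 804; 804 = 13·60 + 24 → 13:24, same day
→ 2021-07-15 13:24 YNE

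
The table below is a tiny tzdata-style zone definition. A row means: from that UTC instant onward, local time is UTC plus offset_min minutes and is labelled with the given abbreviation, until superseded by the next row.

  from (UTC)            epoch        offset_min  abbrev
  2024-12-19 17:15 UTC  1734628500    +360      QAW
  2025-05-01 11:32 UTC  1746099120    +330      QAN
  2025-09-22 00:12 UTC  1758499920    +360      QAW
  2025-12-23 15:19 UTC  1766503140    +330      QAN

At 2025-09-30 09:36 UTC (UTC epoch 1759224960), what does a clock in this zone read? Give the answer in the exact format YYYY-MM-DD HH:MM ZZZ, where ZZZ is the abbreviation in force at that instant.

Query: 2025-09-30 09:36 UTC
Rule 3/4 (QAW, +06:00): 2025-09-22 00:12 UTC ≤ query < 2025-12-23 15:19 UTC
9·60 + 36 + 360 = 936 min
936 = 0·1440 + 936; 936 = 15·60 + 36 → 15:36, same day
→ 2025-09-30 15:36 QAW

2025-09-30 15:36 QAW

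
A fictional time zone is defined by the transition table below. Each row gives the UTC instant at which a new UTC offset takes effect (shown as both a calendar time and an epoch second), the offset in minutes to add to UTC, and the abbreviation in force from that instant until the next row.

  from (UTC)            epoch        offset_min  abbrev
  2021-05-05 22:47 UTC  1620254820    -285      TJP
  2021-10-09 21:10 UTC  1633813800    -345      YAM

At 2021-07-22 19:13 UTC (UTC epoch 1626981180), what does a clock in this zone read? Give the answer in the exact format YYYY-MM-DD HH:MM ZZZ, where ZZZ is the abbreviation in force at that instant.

Query: 2021-07-22 19:13 UTC
Rule 1/2 (TJP, -04:45): 2021-05-05 22:47 UTC ≤ query < 2021-10-09 21:10 UTC
19·60 + 13 - 285 = 868 min
868 = 0·1440 + 868; 868 = 14·60 + 28 → 14:28, same day
→ 2021-07-22 14:28 TJP

2021-07-22 14:28 TJP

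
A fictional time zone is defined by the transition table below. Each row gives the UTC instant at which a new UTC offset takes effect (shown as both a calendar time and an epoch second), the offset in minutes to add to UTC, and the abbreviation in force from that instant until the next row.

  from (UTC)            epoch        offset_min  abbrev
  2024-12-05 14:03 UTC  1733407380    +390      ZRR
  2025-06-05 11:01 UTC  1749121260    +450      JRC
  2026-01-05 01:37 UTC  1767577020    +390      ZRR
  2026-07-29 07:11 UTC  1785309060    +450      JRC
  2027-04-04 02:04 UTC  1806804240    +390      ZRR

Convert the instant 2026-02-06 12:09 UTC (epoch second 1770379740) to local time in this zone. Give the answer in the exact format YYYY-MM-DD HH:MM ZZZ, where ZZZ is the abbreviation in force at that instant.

2026-02-06 18:39 ZRR

Query: 2026-02-06 12:09 UTC
Rule 3/5 (ZRR, +06:30): 2026-01-05 01:37 UTC ≤ query < 2026-07-29 07:11 UTC
12·60 + 9 + 390 = 1119 min
1119 = 0·1440 + 1119; 1119 = 18·60 + 39 → 18:39, same day
→ 2026-02-06 18:39 ZRR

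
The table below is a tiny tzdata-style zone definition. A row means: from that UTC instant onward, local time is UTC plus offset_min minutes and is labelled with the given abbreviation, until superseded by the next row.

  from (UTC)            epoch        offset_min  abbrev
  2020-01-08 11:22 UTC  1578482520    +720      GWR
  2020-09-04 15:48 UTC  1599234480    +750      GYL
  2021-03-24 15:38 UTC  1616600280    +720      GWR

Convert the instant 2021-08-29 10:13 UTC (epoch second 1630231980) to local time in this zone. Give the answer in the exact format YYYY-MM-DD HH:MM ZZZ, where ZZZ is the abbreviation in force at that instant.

2021-08-29 22:13 GWR

Query: 2021-08-29 10:13 UTC
Rule 3/3 (GWR, +12:00): 2021-03-24 15:38 UTC ≤ query < +∞
10·60 + 13 + 720 = 1333 min
1333 = 0·1440 + 1333; 1333 = 22·60 + 13 → 22:13, same day
→ 2021-08-29 22:13 GWR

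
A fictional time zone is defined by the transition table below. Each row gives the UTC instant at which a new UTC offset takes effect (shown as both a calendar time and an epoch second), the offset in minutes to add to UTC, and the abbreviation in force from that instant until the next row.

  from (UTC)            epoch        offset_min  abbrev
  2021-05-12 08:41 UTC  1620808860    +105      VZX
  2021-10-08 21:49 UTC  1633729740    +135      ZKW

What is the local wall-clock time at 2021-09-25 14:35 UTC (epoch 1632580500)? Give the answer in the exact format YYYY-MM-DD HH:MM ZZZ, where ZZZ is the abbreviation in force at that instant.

Query: 2021-09-25 14:35 UTC
Rule 1/2 (VZX, +01:45): 2021-05-12 08:41 UTC ≤ query < 2021-10-08 21:49 UTC
14·60 + 35 + 105 = 980 min
980 = 0·1440 + 980; 980 = 16·60 + 20 → 16:20, same day
→ 2021-09-25 16:20 VZX

2021-09-25 16:20 VZX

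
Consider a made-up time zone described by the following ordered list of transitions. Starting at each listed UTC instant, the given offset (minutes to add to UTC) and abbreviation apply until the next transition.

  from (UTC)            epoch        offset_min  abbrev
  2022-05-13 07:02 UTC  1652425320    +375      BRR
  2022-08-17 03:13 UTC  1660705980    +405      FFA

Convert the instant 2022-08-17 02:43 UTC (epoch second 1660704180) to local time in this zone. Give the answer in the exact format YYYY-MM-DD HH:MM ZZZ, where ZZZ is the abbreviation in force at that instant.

2022-08-17 08:58 BRR

Query: 2022-08-17 02:43 UTC
Rule 1/2 (BRR, +06:15): 2022-05-13 07:02 UTC ≤ query < 2022-08-17 03:13 UTC
2·60 + 43 + 375 = 538 min
538 = 0·1440 + 538; 538 = 8·60 + 58 → 08:58, same day
→ 2022-08-17 08:58 BRR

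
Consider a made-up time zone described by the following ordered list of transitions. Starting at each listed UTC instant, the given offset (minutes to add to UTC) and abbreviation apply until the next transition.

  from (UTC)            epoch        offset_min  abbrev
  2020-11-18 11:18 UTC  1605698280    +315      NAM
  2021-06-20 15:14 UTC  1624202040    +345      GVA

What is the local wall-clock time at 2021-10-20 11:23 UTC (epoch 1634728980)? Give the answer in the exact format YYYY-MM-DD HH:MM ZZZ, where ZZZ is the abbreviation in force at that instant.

Query: 2021-10-20 11:23 UTC
Rule 2/2 (GVA, +05:45): 2021-06-20 15:14 UTC ≤ query < +∞
11·60 + 23 + 345 = 1028 min
1028 = 0·1440 + 1028; 1028 = 17·60 + 8 → 17:08, same day
→ 2021-10-20 17:08 GVA

2021-10-20 17:08 GVA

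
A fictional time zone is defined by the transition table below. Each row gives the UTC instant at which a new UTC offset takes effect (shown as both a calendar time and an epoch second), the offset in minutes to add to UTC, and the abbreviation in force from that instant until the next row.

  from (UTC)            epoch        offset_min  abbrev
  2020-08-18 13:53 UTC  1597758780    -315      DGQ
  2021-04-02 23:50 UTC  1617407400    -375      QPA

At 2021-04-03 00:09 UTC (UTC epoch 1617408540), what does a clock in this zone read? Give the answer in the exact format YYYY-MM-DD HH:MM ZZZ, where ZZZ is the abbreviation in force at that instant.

Query: 2021-04-03 00:09 UTC
Rule 2/2 (QPA, -06:15): 2021-04-02 23:50 UTC ≤ query < +∞
0·60 + 9 - 375 = -366 min
-366 = -1·1440 + 1074; 1074 = 17·60 + 54 → 17:54, 2021-04-03 - 1 day = 2021-04-02
→ 2021-04-02 17:54 QPA

2021-04-02 17:54 QPA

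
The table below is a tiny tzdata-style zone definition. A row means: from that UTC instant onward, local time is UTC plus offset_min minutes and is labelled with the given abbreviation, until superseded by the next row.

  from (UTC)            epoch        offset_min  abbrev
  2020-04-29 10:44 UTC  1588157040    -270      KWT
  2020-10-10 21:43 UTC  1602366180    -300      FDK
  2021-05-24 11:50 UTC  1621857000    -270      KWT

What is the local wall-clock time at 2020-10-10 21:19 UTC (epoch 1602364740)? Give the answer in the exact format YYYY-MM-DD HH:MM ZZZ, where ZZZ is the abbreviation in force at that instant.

2020-10-10 16:49 KWT

Query: 2020-10-10 21:19 UTC
Rule 1/3 (KWT, -04:30): 2020-04-29 10:44 UTC ≤ query < 2020-10-10 21:43 UTC
21·60 + 19 - 270 = 1009 min
1009 = 0·1440 + 1009; 1009 = 16·60 + 49 → 16:49, same day
→ 2020-10-10 16:49 KWT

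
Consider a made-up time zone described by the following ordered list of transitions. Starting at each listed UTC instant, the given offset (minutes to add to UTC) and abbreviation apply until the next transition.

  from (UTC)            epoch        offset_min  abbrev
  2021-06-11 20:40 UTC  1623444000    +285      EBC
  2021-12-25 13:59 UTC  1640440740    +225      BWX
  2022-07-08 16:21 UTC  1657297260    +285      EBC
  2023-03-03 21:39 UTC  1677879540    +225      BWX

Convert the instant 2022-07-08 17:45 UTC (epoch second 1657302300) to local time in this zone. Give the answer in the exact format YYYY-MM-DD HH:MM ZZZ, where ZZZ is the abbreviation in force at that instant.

Query: 2022-07-08 17:45 UTC
Rule 3/4 (EBC, +04:45): 2022-07-08 16:21 UTC ≤ query < 2023-03-03 21:39 UTC
17·60 + 45 + 285 = 1350 min
1350 = 0·1440 + 1350; 1350 = 22·60 + 30 → 22:30, same day
→ 2022-07-08 22:30 EBC

2022-07-08 22:30 EBC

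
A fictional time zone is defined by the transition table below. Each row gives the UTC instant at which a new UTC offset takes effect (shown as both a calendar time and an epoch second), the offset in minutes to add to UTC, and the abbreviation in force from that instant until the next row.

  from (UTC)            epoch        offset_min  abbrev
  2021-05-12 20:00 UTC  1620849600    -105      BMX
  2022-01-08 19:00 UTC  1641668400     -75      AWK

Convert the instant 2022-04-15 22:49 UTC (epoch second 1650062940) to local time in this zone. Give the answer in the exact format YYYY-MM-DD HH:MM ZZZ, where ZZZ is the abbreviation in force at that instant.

Query: 2022-04-15 22:49 UTC
Rule 2/2 (AWK, -01:15): 2022-01-08 19:00 UTC ≤ query < +∞
22·60 + 49 - 75 = 1294 min
1294 = 0·1440 + 1294; 1294 = 21·60 + 34 → 21:34, same day
→ 2022-04-15 21:34 AWK

2022-04-15 21:34 AWK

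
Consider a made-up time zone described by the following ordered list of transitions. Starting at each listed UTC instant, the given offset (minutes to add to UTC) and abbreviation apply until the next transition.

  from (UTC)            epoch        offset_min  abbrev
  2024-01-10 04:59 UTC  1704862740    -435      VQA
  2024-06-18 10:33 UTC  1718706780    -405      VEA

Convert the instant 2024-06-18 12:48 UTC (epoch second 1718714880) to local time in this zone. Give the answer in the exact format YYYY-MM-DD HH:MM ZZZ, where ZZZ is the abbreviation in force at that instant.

Query: 2024-06-18 12:48 UTC
Rule 2/2 (VEA, -06:45): 2024-06-18 10:33 UTC ≤ query < +∞
12·60 + 48 - 405 = 363 min
363 = 0·1440 + 363; 363 = 6·60 + 3 → 06:03, same day
→ 2024-06-18 06:03 VEA

2024-06-18 06:03 VEA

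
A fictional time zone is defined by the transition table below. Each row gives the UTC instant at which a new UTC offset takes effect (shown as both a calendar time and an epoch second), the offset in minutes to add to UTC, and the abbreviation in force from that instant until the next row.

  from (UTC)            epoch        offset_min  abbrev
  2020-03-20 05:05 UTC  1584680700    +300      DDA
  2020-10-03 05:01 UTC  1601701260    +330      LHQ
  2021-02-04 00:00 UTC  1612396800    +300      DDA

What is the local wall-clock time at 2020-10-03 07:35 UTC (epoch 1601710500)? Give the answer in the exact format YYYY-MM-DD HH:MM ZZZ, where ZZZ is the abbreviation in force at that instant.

Query: 2020-10-03 07:35 UTC
Rule 2/3 (LHQ, +05:30): 2020-10-03 05:01 UTC ≤ query < 2021-02-04 00:00 UTC
7·60 + 35 + 330 = 785 min
785 = 0·1440 + 785; 785 = 13·60 + 5 → 13:05, same day
→ 2020-10-03 13:05 LHQ

2020-10-03 13:05 LHQ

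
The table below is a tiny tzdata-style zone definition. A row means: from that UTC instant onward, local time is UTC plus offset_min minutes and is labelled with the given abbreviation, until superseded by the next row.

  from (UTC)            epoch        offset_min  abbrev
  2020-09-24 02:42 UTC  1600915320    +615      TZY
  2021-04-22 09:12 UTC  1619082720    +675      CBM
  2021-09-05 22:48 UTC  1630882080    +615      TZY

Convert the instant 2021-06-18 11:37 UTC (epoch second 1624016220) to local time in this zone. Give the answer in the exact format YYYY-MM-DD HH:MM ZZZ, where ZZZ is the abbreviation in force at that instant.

2021-06-18 22:52 CBM

Query: 2021-06-18 11:37 UTC
Rule 2/3 (CBM, +11:15): 2021-04-22 09:12 UTC ≤ query < 2021-09-05 22:48 UTC
11·60 + 37 + 675 = 1372 min
1372 = 0·1440 + 1372; 1372 = 22·60 + 52 → 22:52, same day
→ 2021-06-18 22:52 CBM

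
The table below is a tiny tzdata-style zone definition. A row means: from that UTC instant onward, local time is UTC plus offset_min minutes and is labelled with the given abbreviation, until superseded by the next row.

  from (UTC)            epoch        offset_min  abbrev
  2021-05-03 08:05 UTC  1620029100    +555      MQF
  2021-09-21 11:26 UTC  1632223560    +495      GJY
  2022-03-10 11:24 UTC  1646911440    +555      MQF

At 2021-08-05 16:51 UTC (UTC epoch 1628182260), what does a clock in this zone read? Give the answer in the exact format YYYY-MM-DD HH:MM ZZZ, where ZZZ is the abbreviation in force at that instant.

Query: 2021-08-05 16:51 UTC
Rule 1/3 (MQF, +09:15): 2021-05-03 08:05 UTC ≤ query < 2021-09-21 11:26 UTC
16·60 + 51 + 555 = 1566 min
1566 = 1·1440 + 126; 126 = 2·60 + 6 → 02:06, 2021-08-05 + 1 day = 2021-08-06
→ 2021-08-06 02:06 MQF

2021-08-06 02:06 MQF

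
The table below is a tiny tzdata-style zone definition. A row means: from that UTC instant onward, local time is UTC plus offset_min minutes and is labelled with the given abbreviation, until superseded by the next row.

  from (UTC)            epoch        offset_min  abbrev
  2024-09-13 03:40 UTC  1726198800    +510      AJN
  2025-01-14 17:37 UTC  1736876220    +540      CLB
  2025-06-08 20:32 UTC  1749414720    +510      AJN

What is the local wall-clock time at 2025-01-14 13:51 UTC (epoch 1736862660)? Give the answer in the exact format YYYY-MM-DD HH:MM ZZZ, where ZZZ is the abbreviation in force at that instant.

2025-01-14 22:21 AJN

Query: 2025-01-14 13:51 UTC
Rule 1/3 (AJN, +08:30): 2024-09-13 03:40 UTC ≤ query < 2025-01-14 17:37 UTC
13·60 + 51 + 510 = 1341 min
1341 = 0·1440 + 1341; 1341 = 22·60 + 21 → 22:21, same day
→ 2025-01-14 22:21 AJN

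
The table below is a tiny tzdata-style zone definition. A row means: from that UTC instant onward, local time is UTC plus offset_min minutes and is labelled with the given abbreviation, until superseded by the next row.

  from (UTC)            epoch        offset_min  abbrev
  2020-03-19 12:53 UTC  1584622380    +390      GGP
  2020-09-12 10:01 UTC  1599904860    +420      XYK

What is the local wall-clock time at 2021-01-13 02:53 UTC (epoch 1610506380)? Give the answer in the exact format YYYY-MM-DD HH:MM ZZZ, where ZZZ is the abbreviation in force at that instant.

2021-01-13 09:53 XYK

Query: 2021-01-13 02:53 UTC
Rule 2/2 (XYK, +07:00): 2020-09-12 10:01 UTC ≤ query < +∞
2·60 + 53 + 420 = 593 min
593 = 0·1440 + 593; 593 = 9·60 + 53 → 09:53, same day
→ 2021-01-13 09:53 XYK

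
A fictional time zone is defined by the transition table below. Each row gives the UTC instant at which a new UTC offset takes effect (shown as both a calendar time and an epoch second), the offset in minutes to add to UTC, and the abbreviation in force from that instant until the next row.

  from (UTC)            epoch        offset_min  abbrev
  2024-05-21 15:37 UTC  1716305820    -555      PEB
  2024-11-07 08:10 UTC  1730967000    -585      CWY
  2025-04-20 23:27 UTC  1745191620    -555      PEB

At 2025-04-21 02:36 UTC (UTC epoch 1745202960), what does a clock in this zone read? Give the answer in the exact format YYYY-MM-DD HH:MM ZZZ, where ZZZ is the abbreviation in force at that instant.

Query: 2025-04-21 02:36 UTC
Rule 3/3 (PEB, -09:15): 2025-04-20 23:27 UTC ≤ query < +∞
2·60 + 36 - 555 = -399 min
-399 = -1·1440 + 1041; 1041 = 17·60 + 21 → 17:21, 2025-04-21 - 1 day = 2025-04-20
→ 2025-04-20 17:21 PEB

2025-04-20 17:21 PEB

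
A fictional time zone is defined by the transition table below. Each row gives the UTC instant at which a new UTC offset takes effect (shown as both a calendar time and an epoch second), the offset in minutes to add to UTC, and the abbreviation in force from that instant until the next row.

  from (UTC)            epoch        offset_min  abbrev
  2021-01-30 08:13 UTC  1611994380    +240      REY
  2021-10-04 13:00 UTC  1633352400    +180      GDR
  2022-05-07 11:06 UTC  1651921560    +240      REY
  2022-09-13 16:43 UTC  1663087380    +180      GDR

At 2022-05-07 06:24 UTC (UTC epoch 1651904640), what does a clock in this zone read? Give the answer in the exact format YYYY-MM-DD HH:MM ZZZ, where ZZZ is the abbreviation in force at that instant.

2022-05-07 09:24 GDR

Query: 2022-05-07 06:24 UTC
Rule 2/4 (GDR, +03:00): 2021-10-04 13:00 UTC ≤ query < 2022-05-07 11:06 UTC
6·60 + 24 + 180 = 564 min
564 = 0·1440 + 564; 564 = 9·60 + 24 → 09:24, same day
→ 2022-05-07 09:24 GDR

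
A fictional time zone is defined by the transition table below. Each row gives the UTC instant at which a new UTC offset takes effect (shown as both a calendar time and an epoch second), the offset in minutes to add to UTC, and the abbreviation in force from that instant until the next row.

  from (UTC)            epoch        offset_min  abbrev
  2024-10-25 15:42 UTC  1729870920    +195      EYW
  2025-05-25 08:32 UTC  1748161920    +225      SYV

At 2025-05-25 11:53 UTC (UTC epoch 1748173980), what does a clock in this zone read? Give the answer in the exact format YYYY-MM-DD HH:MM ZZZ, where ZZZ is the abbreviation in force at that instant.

Query: 2025-05-25 11:53 UTC
Rule 2/2 (SYV, +03:45): 2025-05-25 08:32 UTC ≤ query < +∞
11·60 + 53 + 225 = 938 min
938 = 0·1440 + 938; 938 = 15·60 + 38 → 15:38, same day
→ 2025-05-25 15:38 SYV

2025-05-25 15:38 SYV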